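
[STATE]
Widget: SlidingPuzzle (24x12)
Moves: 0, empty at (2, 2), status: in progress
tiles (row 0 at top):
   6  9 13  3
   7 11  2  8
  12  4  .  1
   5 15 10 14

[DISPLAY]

┌────┬────┬────┬────┐   
│  6 │  9 │ 13 │  3 │   
├────┼────┼────┼────┤   
│  7 │ 11 │  2 │  8 │   
├────┼────┼────┼────┤   
│ 12 │  4 │    │  1 │   
├────┼────┼────┼────┤   
│  5 │ 15 │ 10 │ 14 │   
└────┴────┴────┴────┘   
Moves: 0                
                        
                        


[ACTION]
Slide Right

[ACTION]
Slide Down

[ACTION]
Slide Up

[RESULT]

┌────┬────┬────┬────┐   
│  6 │  9 │ 13 │  3 │   
├────┼────┼────┼────┤   
│  7 │ 11 │  2 │  8 │   
├────┼────┼────┼────┤   
│ 12 │    │  4 │  1 │   
├────┼────┼────┼────┤   
│  5 │ 15 │ 10 │ 14 │   
└────┴────┴────┴────┘   
Moves: 3                
                        
                        


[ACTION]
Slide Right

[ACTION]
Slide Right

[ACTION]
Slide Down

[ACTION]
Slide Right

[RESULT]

┌────┬────┬────┬────┐   
│  6 │  9 │ 13 │  3 │   
├────┼────┼────┼────┤   
│    │ 11 │  2 │  8 │   
├────┼────┼────┼────┤   
│  7 │ 12 │  4 │  1 │   
├────┼────┼────┼────┤   
│  5 │ 15 │ 10 │ 14 │   
└────┴────┴────┴────┘   
Moves: 5                
                        
                        


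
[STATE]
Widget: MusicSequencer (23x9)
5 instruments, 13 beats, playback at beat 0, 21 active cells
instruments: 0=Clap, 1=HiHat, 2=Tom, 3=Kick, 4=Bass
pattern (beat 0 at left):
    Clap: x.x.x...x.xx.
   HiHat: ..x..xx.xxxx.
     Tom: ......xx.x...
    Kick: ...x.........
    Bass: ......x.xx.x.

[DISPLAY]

      ▼123456789012    
  Clap█·█·█···█·██·    
 HiHat··█··██·████·    
   Tom······██·█···    
  Kick···█·········    
  Bass······█·██·█·    
                       
                       
                       


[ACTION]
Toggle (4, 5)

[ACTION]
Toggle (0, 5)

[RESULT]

      ▼123456789012    
  Clap█·█·██··█·██·    
 HiHat··█··██·████·    
   Tom······██·█···    
  Kick···█·········    
  Bass·····██·██·█·    
                       
                       
                       


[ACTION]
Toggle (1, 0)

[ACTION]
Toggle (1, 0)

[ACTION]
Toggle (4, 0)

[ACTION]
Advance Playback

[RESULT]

      0▼23456789012    
  Clap█·█·██··█·██·    
 HiHat··█··██·████·    
   Tom······██·█···    
  Kick···█·········    
  Bass█····██·██·█·    
                       
                       
                       


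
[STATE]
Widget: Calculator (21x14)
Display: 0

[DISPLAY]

                    0
┌───┬───┬───┬───┐    
│ 7 │ 8 │ 9 │ ÷ │    
├───┼───┼───┼───┤    
│ 4 │ 5 │ 6 │ × │    
├───┼───┼───┼───┤    
│ 1 │ 2 │ 3 │ - │    
├───┼───┼───┼───┤    
│ 0 │ . │ = │ + │    
├───┼───┼───┼───┤    
│ C │ MC│ MR│ M+│    
└───┴───┴───┴───┘    
                     
                     


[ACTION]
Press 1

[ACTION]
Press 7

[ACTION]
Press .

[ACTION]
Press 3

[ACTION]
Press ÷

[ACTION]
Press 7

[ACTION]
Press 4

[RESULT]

                   74
┌───┬───┬───┬───┐    
│ 7 │ 8 │ 9 │ ÷ │    
├───┼───┼───┼───┤    
│ 4 │ 5 │ 6 │ × │    
├───┼───┼───┼───┤    
│ 1 │ 2 │ 3 │ - │    
├───┼───┼───┼───┤    
│ 0 │ . │ = │ + │    
├───┼───┼───┼───┤    
│ C │ MC│ MR│ M+│    
└───┴───┴───┴───┘    
                     
                     


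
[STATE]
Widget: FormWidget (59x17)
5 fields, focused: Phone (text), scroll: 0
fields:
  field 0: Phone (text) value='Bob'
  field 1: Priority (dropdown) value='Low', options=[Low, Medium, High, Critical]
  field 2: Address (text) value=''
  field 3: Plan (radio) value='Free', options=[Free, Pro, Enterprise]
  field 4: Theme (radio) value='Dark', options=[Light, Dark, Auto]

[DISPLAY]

> Phone:      [Bob                                        ]
  Priority:   [Low                                       ▼]
  Address:    [                                           ]
  Plan:       (●) Free  ( ) Pro  ( ) Enterprise            
  Theme:      ( ) Light  (●) Dark  ( ) Auto                
                                                           
                                                           
                                                           
                                                           
                                                           
                                                           
                                                           
                                                           
                                                           
                                                           
                                                           
                                                           


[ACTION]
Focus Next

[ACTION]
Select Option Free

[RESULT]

  Phone:      [Bob                                        ]
> Priority:   [Low                                       ▼]
  Address:    [                                           ]
  Plan:       (●) Free  ( ) Pro  ( ) Enterprise            
  Theme:      ( ) Light  (●) Dark  ( ) Auto                
                                                           
                                                           
                                                           
                                                           
                                                           
                                                           
                                                           
                                                           
                                                           
                                                           
                                                           
                                                           


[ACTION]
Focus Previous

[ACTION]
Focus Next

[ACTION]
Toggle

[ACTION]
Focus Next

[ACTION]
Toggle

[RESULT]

  Phone:      [Bob                                        ]
  Priority:   [Low                                       ▼]
> Address:    [                                           ]
  Plan:       (●) Free  ( ) Pro  ( ) Enterprise            
  Theme:      ( ) Light  (●) Dark  ( ) Auto                
                                                           
                                                           
                                                           
                                                           
                                                           
                                                           
                                                           
                                                           
                                                           
                                                           
                                                           
                                                           


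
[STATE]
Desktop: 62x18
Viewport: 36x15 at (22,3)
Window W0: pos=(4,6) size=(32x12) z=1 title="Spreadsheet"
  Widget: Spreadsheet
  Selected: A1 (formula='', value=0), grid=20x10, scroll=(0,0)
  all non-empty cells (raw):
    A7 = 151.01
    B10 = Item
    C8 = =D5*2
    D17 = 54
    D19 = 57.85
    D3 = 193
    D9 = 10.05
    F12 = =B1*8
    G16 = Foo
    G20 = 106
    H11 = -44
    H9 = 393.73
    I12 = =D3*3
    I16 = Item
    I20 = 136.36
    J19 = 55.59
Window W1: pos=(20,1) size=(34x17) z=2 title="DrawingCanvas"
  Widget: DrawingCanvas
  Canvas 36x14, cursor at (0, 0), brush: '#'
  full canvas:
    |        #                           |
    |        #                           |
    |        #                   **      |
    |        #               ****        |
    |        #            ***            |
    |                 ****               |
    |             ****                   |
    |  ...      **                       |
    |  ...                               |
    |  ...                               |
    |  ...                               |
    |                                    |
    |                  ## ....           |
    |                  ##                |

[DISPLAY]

───────────────────────────────┨    
       #                       ┃    
       #                       ┃    
       #                   **  ┃    
       #               ****    ┃    
       #            ***        ┃    
                ****           ┃    
            ****               ┃    
 ...      **                   ┃    
 ...                           ┃    
 ...                           ┃    
 ...                           ┃    
                               ┃    
                 ## ....       ┃    
━━━━━━━━━━━━━━━━━━━━━━━━━━━━━━━┛    


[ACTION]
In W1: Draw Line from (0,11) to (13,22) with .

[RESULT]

───────────────────────────────┨    
       #  .                    ┃    
       #   .                   ┃    
       #    .              **  ┃    
       #     .         ****    ┃    
       #     .      ***        ┃    
              . ****           ┃    
            ***.               ┃    
 ...      **    .              ┃    
 ...             .             ┃    
 ...              .            ┃    
 ...              .            ┃    
                   .           ┃    
                 ## ....       ┃    
━━━━━━━━━━━━━━━━━━━━━━━━━━━━━━━┛    


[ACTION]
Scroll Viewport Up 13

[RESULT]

                                    
━━━━━━━━━━━━━━━━━━━━━━━━━━━━━━━┓    
DrawingCanvas                  ┃    
───────────────────────────────┨    
       #  .                    ┃    
       #   .                   ┃    
       #    .              **  ┃    
       #     .         ****    ┃    
       #     .      ***        ┃    
              . ****           ┃    
            ***.               ┃    
 ...      **    .              ┃    
 ...             .             ┃    
 ...              .            ┃    
 ...              .            ┃    


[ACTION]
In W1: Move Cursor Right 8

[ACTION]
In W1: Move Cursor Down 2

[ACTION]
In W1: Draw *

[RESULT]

                                    
━━━━━━━━━━━━━━━━━━━━━━━━━━━━━━━┓    
DrawingCanvas                  ┃    
───────────────────────────────┨    
       #  .                    ┃    
       #   .                   ┃    
       *    .              **  ┃    
       #     .         ****    ┃    
       #     .      ***        ┃    
              . ****           ┃    
            ***.               ┃    
 ...      **    .              ┃    
 ...             .             ┃    
 ...              .            ┃    
 ...              .            ┃    


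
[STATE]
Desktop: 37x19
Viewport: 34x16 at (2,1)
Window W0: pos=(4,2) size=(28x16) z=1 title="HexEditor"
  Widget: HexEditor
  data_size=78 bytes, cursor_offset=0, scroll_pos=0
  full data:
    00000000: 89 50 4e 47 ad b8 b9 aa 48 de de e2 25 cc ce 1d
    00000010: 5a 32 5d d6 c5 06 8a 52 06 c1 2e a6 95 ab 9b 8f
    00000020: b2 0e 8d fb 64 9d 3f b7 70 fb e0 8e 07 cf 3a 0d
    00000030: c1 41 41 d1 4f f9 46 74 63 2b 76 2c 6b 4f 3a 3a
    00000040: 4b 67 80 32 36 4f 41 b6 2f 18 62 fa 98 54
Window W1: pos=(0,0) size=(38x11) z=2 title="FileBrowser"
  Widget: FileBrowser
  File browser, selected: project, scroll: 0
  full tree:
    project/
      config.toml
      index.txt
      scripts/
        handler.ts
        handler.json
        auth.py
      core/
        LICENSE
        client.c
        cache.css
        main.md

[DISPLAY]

FileBrowser                       
──────────────────────────────────
 [-] project/                     
   config.toml                    
   index.txt                      
   [+] scripts/                   
   [+] core/                      
                                  
                                  
━━━━━━━━━━━━━━━━━━━━━━━━━━━━━━━━━━
  ┃                          ┃    
  ┃                          ┃    
  ┃                          ┃    
  ┃                          ┃    
  ┃                          ┃    
  ┃                          ┃    


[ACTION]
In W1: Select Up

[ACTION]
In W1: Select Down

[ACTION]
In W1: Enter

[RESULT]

FileBrowser                       
──────────────────────────────────
 [-] project/                     
 > config.toml                    
   index.txt                      
   [+] scripts/                   
   [+] core/                      
                                  
                                  
━━━━━━━━━━━━━━━━━━━━━━━━━━━━━━━━━━
  ┃                          ┃    
  ┃                          ┃    
  ┃                          ┃    
  ┃                          ┃    
  ┃                          ┃    
  ┃                          ┃    


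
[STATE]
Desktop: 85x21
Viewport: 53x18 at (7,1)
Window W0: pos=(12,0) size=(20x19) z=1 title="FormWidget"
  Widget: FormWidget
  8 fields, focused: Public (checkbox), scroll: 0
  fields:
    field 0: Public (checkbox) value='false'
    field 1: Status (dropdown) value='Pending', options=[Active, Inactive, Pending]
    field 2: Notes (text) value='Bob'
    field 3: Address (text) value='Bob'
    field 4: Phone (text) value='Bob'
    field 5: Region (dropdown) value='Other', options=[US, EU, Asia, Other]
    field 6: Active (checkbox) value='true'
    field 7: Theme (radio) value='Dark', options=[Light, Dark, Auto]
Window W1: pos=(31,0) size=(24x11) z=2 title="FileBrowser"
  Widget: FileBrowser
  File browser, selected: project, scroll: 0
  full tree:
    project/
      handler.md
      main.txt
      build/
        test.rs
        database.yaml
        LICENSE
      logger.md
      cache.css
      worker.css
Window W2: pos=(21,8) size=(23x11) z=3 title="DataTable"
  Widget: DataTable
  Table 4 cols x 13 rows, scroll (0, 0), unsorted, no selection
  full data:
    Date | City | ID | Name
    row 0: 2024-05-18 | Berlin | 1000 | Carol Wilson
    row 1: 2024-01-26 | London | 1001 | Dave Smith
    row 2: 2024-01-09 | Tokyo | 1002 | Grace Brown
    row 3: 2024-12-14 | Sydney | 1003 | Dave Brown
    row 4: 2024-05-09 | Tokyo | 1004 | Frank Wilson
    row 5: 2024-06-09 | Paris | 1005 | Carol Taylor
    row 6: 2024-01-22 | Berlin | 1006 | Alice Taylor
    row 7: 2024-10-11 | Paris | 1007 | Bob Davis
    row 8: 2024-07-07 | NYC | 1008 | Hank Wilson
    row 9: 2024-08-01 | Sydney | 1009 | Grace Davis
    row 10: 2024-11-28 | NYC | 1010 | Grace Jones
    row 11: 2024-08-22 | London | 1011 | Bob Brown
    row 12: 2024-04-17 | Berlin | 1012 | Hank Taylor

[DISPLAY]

     ┃ FormWidget       ┃ FileBrowser          ┃     
     ┠──────────────────┠──────────────────────┨     
     ┃> Public:     [ ] ┃> [-] project/        ┃     
     ┃  Status:     [P▼]┃    handler.md        ┃     
     ┃  Notes:      [Bo]┃    main.txt          ┃     
     ┃  Address:    [Bo]┃    [+] build/        ┃     
     ┃  Phone:      [Bo]┃    logger.md         ┃     
     ┃  Region┏━━━━━━━━━━━━━━━━━━━━━┓s         ┃     
     ┃  Active┃ DataTable           ┃ss        ┃     
     ┃  Theme:┠─────────────────────┨━━━━━━━━━━┛     
     ┃        ┃Date      │City  │ID ┃                
     ┃        ┃──────────┼──────┼───┃                
     ┃        ┃2024-05-18│Berlin│100┃                
     ┃        ┃2024-01-26│London│100┃                
     ┃        ┃2024-01-09│Tokyo │100┃                
     ┃        ┃2024-12-14│Sydney│100┃                
     ┃        ┃2024-05-09│Tokyo │100┃                
     ┗━━━━━━━━┗━━━━━━━━━━━━━━━━━━━━━┛                


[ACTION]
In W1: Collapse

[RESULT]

     ┃ FormWidget       ┃ FileBrowser          ┃     
     ┠──────────────────┠──────────────────────┨     
     ┃> Public:     [ ] ┃> [+] project/        ┃     
     ┃  Status:     [P▼]┃                      ┃     
     ┃  Notes:      [Bo]┃                      ┃     
     ┃  Address:    [Bo]┃                      ┃     
     ┃  Phone:      [Bo]┃                      ┃     
     ┃  Region┏━━━━━━━━━━━━━━━━━━━━━┓          ┃     
     ┃  Active┃ DataTable           ┃          ┃     
     ┃  Theme:┠─────────────────────┨━━━━━━━━━━┛     
     ┃        ┃Date      │City  │ID ┃                
     ┃        ┃──────────┼──────┼───┃                
     ┃        ┃2024-05-18│Berlin│100┃                
     ┃        ┃2024-01-26│London│100┃                
     ┃        ┃2024-01-09│Tokyo │100┃                
     ┃        ┃2024-12-14│Sydney│100┃                
     ┃        ┃2024-05-09│Tokyo │100┃                
     ┗━━━━━━━━┗━━━━━━━━━━━━━━━━━━━━━┛                


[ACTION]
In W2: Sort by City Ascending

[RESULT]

     ┃ FormWidget       ┃ FileBrowser          ┃     
     ┠──────────────────┠──────────────────────┨     
     ┃> Public:     [ ] ┃> [+] project/        ┃     
     ┃  Status:     [P▼]┃                      ┃     
     ┃  Notes:      [Bo]┃                      ┃     
     ┃  Address:    [Bo]┃                      ┃     
     ┃  Phone:      [Bo]┃                      ┃     
     ┃  Region┏━━━━━━━━━━━━━━━━━━━━━┓          ┃     
     ┃  Active┃ DataTable           ┃          ┃     
     ┃  Theme:┠─────────────────────┨━━━━━━━━━━┛     
     ┃        ┃Date      │City ▲│ID ┃                
     ┃        ┃──────────┼──────┼───┃                
     ┃        ┃2024-05-18│Berlin│100┃                
     ┃        ┃2024-01-22│Berlin│100┃                
     ┃        ┃2024-04-17│Berlin│101┃                
     ┃        ┃2024-01-26│London│100┃                
     ┃        ┃2024-08-22│London│101┃                
     ┗━━━━━━━━┗━━━━━━━━━━━━━━━━━━━━━┛                


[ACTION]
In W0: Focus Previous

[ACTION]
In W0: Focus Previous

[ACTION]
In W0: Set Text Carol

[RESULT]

     ┃ FormWidget       ┃ FileBrowser          ┃     
     ┠──────────────────┠──────────────────────┨     
     ┃  Public:     [ ] ┃> [+] project/        ┃     
     ┃  Status:     [P▼]┃                      ┃     
     ┃  Notes:      [Bo]┃                      ┃     
     ┃  Address:    [Bo]┃                      ┃     
     ┃  Phone:      [Bo]┃                      ┃     
     ┃  Region┏━━━━━━━━━━━━━━━━━━━━━┓          ┃     
     ┃> Active┃ DataTable           ┃          ┃     
     ┃  Theme:┠─────────────────────┨━━━━━━━━━━┛     
     ┃        ┃Date      │City ▲│ID ┃                
     ┃        ┃──────────┼──────┼───┃                
     ┃        ┃2024-05-18│Berlin│100┃                
     ┃        ┃2024-01-22│Berlin│100┃                
     ┃        ┃2024-04-17│Berlin│101┃                
     ┃        ┃2024-01-26│London│100┃                
     ┃        ┃2024-08-22│London│101┃                
     ┗━━━━━━━━┗━━━━━━━━━━━━━━━━━━━━━┛                


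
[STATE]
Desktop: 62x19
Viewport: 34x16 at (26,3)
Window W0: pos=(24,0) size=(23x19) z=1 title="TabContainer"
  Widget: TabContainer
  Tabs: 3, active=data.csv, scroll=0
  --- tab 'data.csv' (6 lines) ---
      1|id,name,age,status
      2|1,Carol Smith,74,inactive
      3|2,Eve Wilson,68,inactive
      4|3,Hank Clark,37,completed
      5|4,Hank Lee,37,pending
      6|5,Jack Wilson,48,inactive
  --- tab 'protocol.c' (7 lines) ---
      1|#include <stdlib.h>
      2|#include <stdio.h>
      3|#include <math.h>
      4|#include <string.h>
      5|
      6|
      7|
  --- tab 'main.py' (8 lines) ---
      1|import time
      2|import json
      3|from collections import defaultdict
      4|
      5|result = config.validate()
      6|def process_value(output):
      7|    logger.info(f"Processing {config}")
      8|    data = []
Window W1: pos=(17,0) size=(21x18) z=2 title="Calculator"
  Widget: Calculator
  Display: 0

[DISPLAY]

          0┃rotocol.┃             
┬───┬───┐  ┃────────┃             
│ 9 │ ÷ │  ┃tatus   ┃             
┼───┼───┤  ┃,74,inac┃             
│ 6 │ × │  ┃68,inact┃             
┼───┼───┤  ┃37,compl┃             
│ 3 │ - │  ┃,pending┃             
┼───┼───┤  ┃,48,inac┃             
│ = │ + │  ┃        ┃             
┼───┼───┤  ┃        ┃             
│ MR│ M+│  ┃        ┃             
┴───┴───┘  ┃        ┃             
           ┃        ┃             
           ┃        ┃             
━━━━━━━━━━━┛        ┃             
━━━━━━━━━━━━━━━━━━━━┛             


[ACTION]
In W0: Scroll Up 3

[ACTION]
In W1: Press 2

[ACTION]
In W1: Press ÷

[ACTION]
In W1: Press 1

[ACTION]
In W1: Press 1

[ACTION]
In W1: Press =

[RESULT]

.1818181818┃rotocol.┃             
┬───┬───┐  ┃────────┃             
│ 9 │ ÷ │  ┃tatus   ┃             
┼───┼───┤  ┃,74,inac┃             
│ 6 │ × │  ┃68,inact┃             
┼───┼───┤  ┃37,compl┃             
│ 3 │ - │  ┃,pending┃             
┼───┼───┤  ┃,48,inac┃             
│ = │ + │  ┃        ┃             
┼───┼───┤  ┃        ┃             
│ MR│ M+│  ┃        ┃             
┴───┴───┘  ┃        ┃             
           ┃        ┃             
           ┃        ┃             
━━━━━━━━━━━┛        ┃             
━━━━━━━━━━━━━━━━━━━━┛             


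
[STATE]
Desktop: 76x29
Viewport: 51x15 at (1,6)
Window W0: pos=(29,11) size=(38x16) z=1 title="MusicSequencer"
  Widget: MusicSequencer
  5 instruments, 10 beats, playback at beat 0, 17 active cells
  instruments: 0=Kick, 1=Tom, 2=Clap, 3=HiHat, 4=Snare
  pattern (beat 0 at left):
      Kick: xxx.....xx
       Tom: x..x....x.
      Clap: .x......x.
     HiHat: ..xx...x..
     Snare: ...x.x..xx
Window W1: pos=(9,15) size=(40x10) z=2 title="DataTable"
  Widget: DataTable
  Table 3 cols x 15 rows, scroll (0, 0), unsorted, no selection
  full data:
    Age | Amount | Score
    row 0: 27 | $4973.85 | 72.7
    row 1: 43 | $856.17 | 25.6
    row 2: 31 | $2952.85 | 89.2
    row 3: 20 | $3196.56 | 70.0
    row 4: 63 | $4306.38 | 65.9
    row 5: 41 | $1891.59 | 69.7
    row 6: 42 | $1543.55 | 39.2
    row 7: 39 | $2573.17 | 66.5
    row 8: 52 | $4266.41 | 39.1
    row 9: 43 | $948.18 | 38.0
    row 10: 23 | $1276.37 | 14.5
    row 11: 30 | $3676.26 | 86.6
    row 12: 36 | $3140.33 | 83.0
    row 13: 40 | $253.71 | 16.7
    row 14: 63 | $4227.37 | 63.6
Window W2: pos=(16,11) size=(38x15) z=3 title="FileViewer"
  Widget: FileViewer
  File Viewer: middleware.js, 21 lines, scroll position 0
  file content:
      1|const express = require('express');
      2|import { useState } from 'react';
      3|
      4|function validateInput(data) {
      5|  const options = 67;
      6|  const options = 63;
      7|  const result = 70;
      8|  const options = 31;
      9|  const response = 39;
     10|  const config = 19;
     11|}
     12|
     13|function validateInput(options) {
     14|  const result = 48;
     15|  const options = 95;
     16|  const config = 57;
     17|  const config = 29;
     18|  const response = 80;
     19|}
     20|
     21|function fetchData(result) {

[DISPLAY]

                                                   
                                                   
                                                   
                                                   
                                                   
               ┏━━━━━━━━━━━━━━━━━━━━━━━━━━━━━━━━━━━
               ┃ FileViewer                        
               ┠───────────────────────────────────
               ┃const express = require('express');
        ┏━━━━━━┃import { useState } from 'react';  
        ┃ DataT┃                                   
        ┠──────┃function validateInput(data) {     
        ┃Age│Am┃  const options = 67;              
        ┃───┼──┃  const options = 63;              
        ┃27 │$4┃  const result = 70;               


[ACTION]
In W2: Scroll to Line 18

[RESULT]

                                                   
                                                   
                                                   
                                                   
                                                   
               ┏━━━━━━━━━━━━━━━━━━━━━━━━━━━━━━━━━━━
               ┃ FileViewer                        
               ┠───────────────────────────────────
               ┃}                                  
        ┏━━━━━━┃                                   
        ┃ DataT┃function validateInput(options) {  
        ┠──────┃  const result = 48;               
        ┃Age│Am┃  const options = 95;              
        ┃───┼──┃  const config = 57;               
        ┃27 │$4┃  const config = 29;               


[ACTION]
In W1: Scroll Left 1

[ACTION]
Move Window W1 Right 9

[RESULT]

                                                   
                                                   
                                                   
                                                   
                                                   
               ┏━━━━━━━━━━━━━━━━━━━━━━━━━━━━━━━━━━━
               ┃ FileViewer                        
               ┠───────────────────────────────────
               ┃}                                  
               ┃                                   
               ┃function validateInput(options) {  
               ┃  const result = 48;               
               ┃  const options = 95;              
               ┃  const config = 57;               
               ┃  const config = 29;               


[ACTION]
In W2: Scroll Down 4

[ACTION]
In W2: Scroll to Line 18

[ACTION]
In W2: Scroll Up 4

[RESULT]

                                                   
                                                   
                                                   
                                                   
                                                   
               ┏━━━━━━━━━━━━━━━━━━━━━━━━━━━━━━━━━━━
               ┃ FileViewer                        
               ┠───────────────────────────────────
               ┃  const result = 70;               
               ┃  const options = 31;              
               ┃  const response = 39;             
               ┃  const config = 19;               
               ┃}                                  
               ┃                                   
               ┃function validateInput(options) {  


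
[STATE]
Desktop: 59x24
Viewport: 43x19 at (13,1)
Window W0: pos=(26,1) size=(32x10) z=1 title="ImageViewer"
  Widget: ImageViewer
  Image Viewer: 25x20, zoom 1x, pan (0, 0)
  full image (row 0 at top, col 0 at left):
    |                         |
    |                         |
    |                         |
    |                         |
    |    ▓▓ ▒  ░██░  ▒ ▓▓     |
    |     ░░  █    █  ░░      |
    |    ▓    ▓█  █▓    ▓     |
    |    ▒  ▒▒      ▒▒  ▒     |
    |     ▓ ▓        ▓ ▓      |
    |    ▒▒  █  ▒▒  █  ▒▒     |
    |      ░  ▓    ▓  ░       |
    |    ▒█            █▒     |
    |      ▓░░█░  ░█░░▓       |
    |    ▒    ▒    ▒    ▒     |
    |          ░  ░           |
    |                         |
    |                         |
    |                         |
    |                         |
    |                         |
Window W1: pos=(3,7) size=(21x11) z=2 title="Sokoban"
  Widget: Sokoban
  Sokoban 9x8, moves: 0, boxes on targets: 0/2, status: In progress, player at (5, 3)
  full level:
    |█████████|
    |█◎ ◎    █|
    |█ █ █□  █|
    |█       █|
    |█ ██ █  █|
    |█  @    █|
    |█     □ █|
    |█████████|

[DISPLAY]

             ┏━━━━━━━━━━━━━━━━━━━━━━━━━━━━━
             ┃ ImageViewer                 
             ┠─────────────────────────────
             ┃                             
             ┃                             
             ┃                             
━━━━━━━━━━┓  ┃                             
          ┃  ┃    ▓▓ ▒  ░██░  ▒ ▓▓         
──────────┨  ┃     ░░  █    █  ░░          
          ┃  ┗━━━━━━━━━━━━━━━━━━━━━━━━━━━━━
          ┃                                
          ┃                                
          ┃                                
          ┃                                
          ┃                                
          ┃                                
━━━━━━━━━━┛                                
                                           
                                           


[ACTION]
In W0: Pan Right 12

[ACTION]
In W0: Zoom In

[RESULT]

             ┏━━━━━━━━━━━━━━━━━━━━━━━━━━━━━
             ┃ ImageViewer                 
             ┠─────────────────────────────
             ┃                             
             ┃                             
             ┃                             
━━━━━━━━━━┓  ┃                             
          ┃  ┃                             
──────────┨  ┃                             
          ┃  ┗━━━━━━━━━━━━━━━━━━━━━━━━━━━━━
          ┃                                
          ┃                                
          ┃                                
          ┃                                
          ┃                                
          ┃                                
━━━━━━━━━━┛                                
                                           
                                           


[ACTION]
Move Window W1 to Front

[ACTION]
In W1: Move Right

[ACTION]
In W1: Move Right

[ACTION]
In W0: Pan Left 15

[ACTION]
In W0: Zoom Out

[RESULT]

             ┏━━━━━━━━━━━━━━━━━━━━━━━━━━━━━
             ┃ ImageViewer                 
             ┠─────────────────────────────
             ┃                             
             ┃                             
             ┃                             
━━━━━━━━━━┓  ┃                             
          ┃  ┃    ▓▓ ▒  ░██░  ▒ ▓▓         
──────────┨  ┃     ░░  █    █  ░░          
          ┃  ┗━━━━━━━━━━━━━━━━━━━━━━━━━━━━━
          ┃                                
          ┃                                
          ┃                                
          ┃                                
          ┃                                
          ┃                                
━━━━━━━━━━┛                                
                                           
                                           


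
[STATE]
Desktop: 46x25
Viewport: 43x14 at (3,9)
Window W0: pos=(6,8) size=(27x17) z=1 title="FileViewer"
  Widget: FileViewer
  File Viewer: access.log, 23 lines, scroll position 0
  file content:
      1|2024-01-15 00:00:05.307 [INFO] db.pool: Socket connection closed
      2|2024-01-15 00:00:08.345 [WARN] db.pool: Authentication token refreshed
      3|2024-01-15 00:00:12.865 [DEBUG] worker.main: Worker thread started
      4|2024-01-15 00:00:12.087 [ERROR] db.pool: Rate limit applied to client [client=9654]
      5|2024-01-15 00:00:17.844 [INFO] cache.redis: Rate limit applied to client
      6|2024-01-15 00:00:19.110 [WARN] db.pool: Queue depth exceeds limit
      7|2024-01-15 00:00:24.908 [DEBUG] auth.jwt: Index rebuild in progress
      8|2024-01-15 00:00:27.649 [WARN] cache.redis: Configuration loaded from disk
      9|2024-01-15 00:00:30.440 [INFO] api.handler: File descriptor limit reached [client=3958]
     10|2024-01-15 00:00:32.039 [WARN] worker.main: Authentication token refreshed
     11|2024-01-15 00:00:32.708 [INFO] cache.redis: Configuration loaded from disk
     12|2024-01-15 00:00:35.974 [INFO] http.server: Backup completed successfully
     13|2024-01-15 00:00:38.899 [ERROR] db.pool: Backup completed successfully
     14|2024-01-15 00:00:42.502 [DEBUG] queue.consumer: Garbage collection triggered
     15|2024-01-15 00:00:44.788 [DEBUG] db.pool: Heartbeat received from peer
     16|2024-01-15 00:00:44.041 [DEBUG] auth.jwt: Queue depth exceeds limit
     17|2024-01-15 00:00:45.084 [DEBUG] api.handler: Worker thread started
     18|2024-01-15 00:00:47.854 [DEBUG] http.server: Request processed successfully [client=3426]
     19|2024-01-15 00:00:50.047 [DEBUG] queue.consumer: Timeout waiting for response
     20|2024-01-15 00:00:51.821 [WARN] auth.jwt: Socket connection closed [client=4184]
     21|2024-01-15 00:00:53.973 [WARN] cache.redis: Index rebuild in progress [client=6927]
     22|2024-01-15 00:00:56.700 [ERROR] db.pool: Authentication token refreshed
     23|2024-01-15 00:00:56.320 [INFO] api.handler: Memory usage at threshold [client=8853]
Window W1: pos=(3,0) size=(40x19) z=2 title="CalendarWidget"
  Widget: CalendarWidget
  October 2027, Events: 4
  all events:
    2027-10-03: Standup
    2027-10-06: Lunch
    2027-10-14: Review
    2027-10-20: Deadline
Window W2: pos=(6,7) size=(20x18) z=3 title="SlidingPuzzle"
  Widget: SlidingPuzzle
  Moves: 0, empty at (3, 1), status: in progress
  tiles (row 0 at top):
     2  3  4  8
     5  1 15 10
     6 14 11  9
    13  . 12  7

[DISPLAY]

┃25┠──────────────────┨                ┃   
┃  ┃┌────┬────┬────┬──┃                ┃   
┃  ┃│  2 │  3 │  4 │  ┃                ┃   
┃  ┃├────┼────┼────┼──┃                ┃   
┃  ┃│  5 │  1 │ 15 │ 1┃                ┃   
┃  ┃├────┼────┼────┼──┃                ┃   
┃  ┃│  6 │ 14 │ 11 │  ┃                ┃   
┃  ┃├────┼────┼────┼──┃                ┃   
┃  ┃│ 13 │    │ 12 │  ┃                ┃   
┗━━┃└────┴────┴────┴──┃━━━━━━━━━━━━━━━━┛   
   ┃Moves: 0          ┃.440 ░┃             
   ┃                  ┃.039 ░┃             
   ┃                  ┃.708 ░┃             
   ┃                  ┃.974 ░┃             


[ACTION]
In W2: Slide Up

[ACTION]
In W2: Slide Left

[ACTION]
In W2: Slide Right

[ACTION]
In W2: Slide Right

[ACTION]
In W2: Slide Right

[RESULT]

┃25┠──────────────────┨                ┃   
┃  ┃┌────┬────┬────┬──┃                ┃   
┃  ┃│  2 │  3 │  4 │  ┃                ┃   
┃  ┃├────┼────┼────┼──┃                ┃   
┃  ┃│  5 │  1 │ 15 │ 1┃                ┃   
┃  ┃├────┼────┼────┼──┃                ┃   
┃  ┃│  6 │ 14 │ 11 │  ┃                ┃   
┃  ┃├────┼────┼────┼──┃                ┃   
┃  ┃│    │ 13 │ 12 │  ┃                ┃   
┗━━┃└────┴────┴────┴──┃━━━━━━━━━━━━━━━━┛   
   ┃Moves: 3          ┃.440 ░┃             
   ┃                  ┃.039 ░┃             
   ┃                  ┃.708 ░┃             
   ┃                  ┃.974 ░┃             
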